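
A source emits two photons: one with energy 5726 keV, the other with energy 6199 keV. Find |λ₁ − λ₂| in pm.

0.0165 pm

Using λ = hc/E: λ₁ = 2.1653e-13 m, λ₂ = 2.0001e-13 m.
|Δλ| = |2.1653e-13 − 2.0001e-13| = 1.65e-14 m = 0.0165 pm.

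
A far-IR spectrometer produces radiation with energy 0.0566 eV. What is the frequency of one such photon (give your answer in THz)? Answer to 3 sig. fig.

Convert to SI: E = 0.0566 eV = 9.0683 × 10^-21 J.
For a photon f = E/h, so f = 1.369 × 10^13 Hz.
Converting to THz: f = 13.69 THz ≈ 13.7 THz.

13.7 THz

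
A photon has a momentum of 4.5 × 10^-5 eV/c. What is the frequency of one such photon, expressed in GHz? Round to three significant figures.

(h = 6.62607015 × 10^-34 J·s, c = 2.99792458 × 10^8 m/s, 1 eV = 1.602176634 × 10^-19 J.)
First convert: p = 4.5 × 10^-5 eV/c = 2.4049 × 10^-32 kg·m/s.
Since f = pc/h for a photon, f = 1.088 × 10^10 Hz.
Converting to GHz: f = 10.88 GHz ≈ 10.9 GHz.

10.9 GHz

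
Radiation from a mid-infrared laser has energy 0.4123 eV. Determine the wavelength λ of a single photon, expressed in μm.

3.01 μm

Take h = 6.62607015 × 10^-34 J·s, c = 2.99792458 × 10^8 m/s, 1 eV = 1.602176634 × 10^-19 J.
In SI units: E = 0.4123 eV = 6.6058 × 10^-20 J.
The photon relation is λ = hc/E, giving λ = 3.007 × 10^-6 m.
Converting to μm: λ = 3.007 μm ≈ 3.01 μm.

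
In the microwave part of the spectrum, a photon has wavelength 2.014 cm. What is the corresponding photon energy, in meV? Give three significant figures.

0.0616 meV

Take h = 6.62607015e-34 J·s, c = 2.99792458e8 m/s, 1 eV = 1.602176634e-19 J.
First convert: λ = 2.014 cm = 0.02014 m.
Since E = hc/λ for a photon, E = 9.863e-24 J.
Converting to meV: E = 0.06156 meV ≈ 0.0616 meV.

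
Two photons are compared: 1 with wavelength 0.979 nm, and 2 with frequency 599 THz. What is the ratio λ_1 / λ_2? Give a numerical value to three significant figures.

λ_1 = 9.790e-10 m (from wavelength = 0.979 nm, via λ given directly).
λ_2 = 5.005e-7 m (from frequency = 599 THz, via λ = c/f).
Ratio = 9.790e-10 / 5.005e-7 = 1.96e-3.

1.96e-3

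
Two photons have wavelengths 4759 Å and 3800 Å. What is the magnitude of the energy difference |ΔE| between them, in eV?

Using E = hc/λ: E₁ = 4.1741e-19 J, E₂ = 5.2275e-19 J.
|ΔE| = |4.1741e-19 − 5.2275e-19| = 1.05e-19 J = 0.657 eV.

0.657 eV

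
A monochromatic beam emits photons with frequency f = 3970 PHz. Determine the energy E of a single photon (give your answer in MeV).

0.0164 MeV

(h = 6.62607015 × 10^-34 J·s, 1 eV = 1.602176634 × 10^-19 J.)
Convert to SI: f = 3970 PHz = 3.97 × 10^18 Hz.
Since E = hf for a photon, E = 2.631 × 10^-15 J.
Converting to MeV: E = 0.01642 MeV ≈ 0.0164 MeV.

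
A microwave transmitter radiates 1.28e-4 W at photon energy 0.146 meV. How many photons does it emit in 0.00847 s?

Total energy: E_total = P·t = 1.28e-4 × 0.00847 = 1.084e-6 J.
Per-photon energy: E = 2.339e-23 J.
N = E_total / E_photon = 4.63e16.

4.63e16 photons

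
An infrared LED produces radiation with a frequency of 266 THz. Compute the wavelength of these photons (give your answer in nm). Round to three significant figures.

1130 nm

Use c = 2.99792458e8 m/s.
First convert: f = 266 THz = 2.66e14 Hz.
Apply λ = c/f: λ = 1.127e-6 m.
Converting to nm: λ = 1127 nm ≈ 1130 nm.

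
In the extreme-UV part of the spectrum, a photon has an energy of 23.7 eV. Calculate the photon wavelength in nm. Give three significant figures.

52.3 nm

First convert: E = 23.7 eV = 3.7972 × 10^-18 J.
Apply λ = hc/E: λ = 5.231 × 10^-8 m.
Converting to nm: λ = 52.31 nm ≈ 52.3 nm.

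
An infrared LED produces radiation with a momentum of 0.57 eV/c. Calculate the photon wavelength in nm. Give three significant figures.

Take h = 6.62607015e-34 J·s, c = 2.99792458e8 m/s, 1 eV = 1.602176634e-19 J.
Convert to SI: p = 0.57 eV/c = 3.0462e-28 kg·m/s.
For a photon λ = h/p, so λ = 2.175e-6 m.
Converting to nm: λ = 2175 nm ≈ 2180 nm.

2180 nm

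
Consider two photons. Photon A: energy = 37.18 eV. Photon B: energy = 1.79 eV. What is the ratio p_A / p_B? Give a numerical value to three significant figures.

p_A = 1.987e-26 kg·m/s (from energy = 37.18 eV, via p = E/c).
p_B = 9.566e-28 kg·m/s (from energy = 1.79 eV, via p = E/c).
Ratio = 1.987e-26 / 9.566e-28 = 20.8.

20.8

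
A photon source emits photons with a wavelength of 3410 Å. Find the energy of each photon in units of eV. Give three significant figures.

(h = 6.62607015 × 10^-34 J·s, c = 2.99792458 × 10^8 m/s, 1 eV = 1.602176634 × 10^-19 J.)
In SI units: λ = 3410 Å = 3.41 × 10^-7 m.
Apply E = hc/λ: E = 5.825 × 10^-19 J.
Converting to eV: E = 3.636 eV ≈ 3.64 eV.

3.64 eV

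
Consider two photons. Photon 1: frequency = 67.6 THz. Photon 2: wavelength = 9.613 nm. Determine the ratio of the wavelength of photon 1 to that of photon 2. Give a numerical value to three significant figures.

461

λ_1 = 4.435 × 10^-6 m (from frequency = 67.6 THz, via λ = c/f).
λ_2 = 9.613 × 10^-9 m (from wavelength = 9.613 nm, via λ given directly).
Ratio = 4.435 × 10^-6 / 9.613 × 10^-9 = 461.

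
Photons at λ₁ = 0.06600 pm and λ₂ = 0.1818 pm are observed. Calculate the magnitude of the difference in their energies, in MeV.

Using E = hc/λ: E₁ = 3.0098 × 10^-12 J, E₂ = 1.0927 × 10^-12 J.
|ΔE| = |3.0098 × 10^-12 − 1.0927 × 10^-12| = 1.92 × 10^-12 J = 12.0 MeV.

12.0 MeV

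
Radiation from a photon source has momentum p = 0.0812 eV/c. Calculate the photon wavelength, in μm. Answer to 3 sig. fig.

(h = 6.62607015 × 10^-34 J·s, c = 2.99792458 × 10^8 m/s, 1 eV = 1.602176634 × 10^-19 J.)
Convert to SI: p = 0.0812 eV/c = 4.3396 × 10^-29 kg·m/s.
For a photon λ = h/p, so λ = 1.527 × 10^-5 m.
Converting to μm: λ = 15.27 μm ≈ 15.3 μm.

15.3 μm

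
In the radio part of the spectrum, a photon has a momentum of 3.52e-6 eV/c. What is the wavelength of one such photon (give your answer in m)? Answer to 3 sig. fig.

0.352 m

Take h = 6.62607015e-34 J·s, c = 2.99792458e8 m/s, 1 eV = 1.602176634e-19 J.
First convert: p = 3.52e-6 eV/c = 1.8812e-33 kg·m/s.
Apply λ = h/p: λ = 0.3522 m.
So λ ≈ 0.352 m.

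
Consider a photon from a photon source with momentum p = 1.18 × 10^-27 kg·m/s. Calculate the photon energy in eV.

2.21 eV

Use c = 2.99792458 × 10^8 m/s, 1 eV = 1.602176634 × 10^-19 J.
The photon relation is E = pc, giving E = 3.538 × 10^-19 J.
Converting to eV: E = 2.208 eV ≈ 2.21 eV.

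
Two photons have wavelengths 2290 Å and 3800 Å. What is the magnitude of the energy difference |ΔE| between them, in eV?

Using E = hc/λ: E₁ = 8.674e-19 J, E₂ = 5.227e-19 J.
|ΔE| = |8.674e-19 − 5.227e-19| = 3.45e-19 J = 2.15 eV.

2.15 eV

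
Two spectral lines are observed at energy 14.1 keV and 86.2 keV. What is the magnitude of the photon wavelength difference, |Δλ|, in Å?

Using λ = hc/E: λ₁ = 8.793 × 10^-11 m, λ₂ = 1.438 × 10^-11 m.
|Δλ| = |8.793 × 10^-11 − 1.438 × 10^-11| = 7.35 × 10^-11 m = 0.735 Å.

0.735 Å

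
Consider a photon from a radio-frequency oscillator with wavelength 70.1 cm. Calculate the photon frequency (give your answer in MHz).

In SI units: λ = 70.1 cm = 0.701 m.
The photon relation is f = c/λ, giving f = 4.277 × 10^8 Hz.
Converting to MHz: f = 427.7 MHz ≈ 428 MHz.

428 MHz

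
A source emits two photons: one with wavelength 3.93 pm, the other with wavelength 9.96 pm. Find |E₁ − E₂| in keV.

Using E = hc/λ: E₁ = 5.055 × 10^-14 J, E₂ = 1.994 × 10^-14 J.
|ΔE| = |5.055 × 10^-14 − 1.994 × 10^-14| = 3.06 × 10^-14 J = 191 keV.

191 keV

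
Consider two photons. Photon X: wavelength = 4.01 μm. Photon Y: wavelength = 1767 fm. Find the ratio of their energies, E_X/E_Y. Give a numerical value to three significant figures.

4.41e-7

E_X = 4.954e-20 J (from wavelength = 4.01 μm, via E = hc/λ).
E_Y = 1.124e-13 J (from wavelength = 1767 fm, via E = hc/λ).
Ratio = 4.954e-20 / 1.124e-13 = 4.41e-7.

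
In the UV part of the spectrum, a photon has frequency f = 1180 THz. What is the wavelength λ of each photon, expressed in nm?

254 nm

In SI units: f = 1180 THz = 1.18 × 10^15 Hz.
The photon relation is λ = c/f, giving λ = 2.541 × 10^-7 m.
Converting to nm: λ = 254.1 nm ≈ 254 nm.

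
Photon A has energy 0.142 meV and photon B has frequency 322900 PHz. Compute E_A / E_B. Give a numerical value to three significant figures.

E_A = 2.275·10^-23 J (from energy = 0.142 meV, via E given directly).
E_B = 2.140·10^-13 J (from frequency = 322900 PHz, via E = hf).
Ratio = 2.275·10^-23 / 2.140·10^-13 = 1.06·10^-10.

1.06·10^-10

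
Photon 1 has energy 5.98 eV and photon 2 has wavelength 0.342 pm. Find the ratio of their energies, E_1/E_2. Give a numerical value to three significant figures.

E_1 = 9.581 × 10^-19 J (from energy = 5.98 eV, via E given directly).
E_2 = 5.808 × 10^-13 J (from wavelength = 0.342 pm, via E = hc/λ).
Ratio = 9.581 × 10^-19 / 5.808 × 10^-13 = 1.65 × 10^-6.

1.65 × 10^-6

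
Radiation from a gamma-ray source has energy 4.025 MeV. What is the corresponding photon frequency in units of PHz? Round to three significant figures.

9.73 × 10^5 PHz

(h = 6.62607015 × 10^-34 J·s, 1 eV = 1.602176634 × 10^-19 J.)
First convert: E = 4.025 MeV = 6.4488 × 10^-13 J.
Since f = E/h for a photon, f = 9.732 × 10^20 Hz.
Converting to PHz: f = 973200 PHz ≈ 9.73 × 10^5 PHz.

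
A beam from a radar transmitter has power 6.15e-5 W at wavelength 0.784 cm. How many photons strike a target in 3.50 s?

Total energy: E_total = P·t = 6.15e-5 × 3.50 = 2.153e-4 J.
Per-photon energy: E = 2.534e-23 J.
N = E_total / E_photon = 8.50e18.

8.50e18 photons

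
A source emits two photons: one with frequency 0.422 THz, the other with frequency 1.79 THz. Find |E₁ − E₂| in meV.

Using E = hf: E₁ = 2.796e-22 J, E₂ = 1.186e-21 J.
|ΔE| = |2.796e-22 − 1.186e-21| = 9.06e-22 J = 5.66 meV.

5.66 meV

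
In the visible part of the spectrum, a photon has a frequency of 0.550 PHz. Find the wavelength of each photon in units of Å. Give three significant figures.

First convert: f = 0.550 PHz = 5.50 × 10^14 Hz.
Apply λ = c/f: λ = 5.451 × 10^-7 m.
Converting to Å: λ = 5451 Å ≈ 5450 Å.

5450 Å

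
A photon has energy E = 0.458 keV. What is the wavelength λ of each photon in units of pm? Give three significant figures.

2710 pm

Convert to SI: E = 0.458 keV = 7.3380 × 10^-17 J.
Apply λ = hc/E: λ = 2.707 × 10^-9 m.
Converting to pm: λ = 2707 pm ≈ 2710 pm.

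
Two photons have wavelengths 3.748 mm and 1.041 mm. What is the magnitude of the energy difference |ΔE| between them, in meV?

0.860 meV

Using E = hc/λ: E₁ = 5.3000e-23 J, E₂ = 1.9082e-22 J.
|ΔE| = |5.3000e-23 − 1.9082e-22| = 1.38e-22 J = 0.860 meV.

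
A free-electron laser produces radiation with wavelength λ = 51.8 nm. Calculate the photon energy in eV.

23.9 eV

Take h = 6.62607015e-34 J·s, c = 2.99792458e8 m/s, 1 eV = 1.602176634e-19 J.
First convert: λ = 51.8 nm = 5.18e-8 m.
Apply E = hc/λ: E = 3.835e-18 J.
Converting to eV: E = 23.94 eV ≈ 23.9 eV.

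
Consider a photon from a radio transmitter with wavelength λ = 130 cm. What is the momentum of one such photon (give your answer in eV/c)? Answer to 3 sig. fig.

9.54e-7 eV/c

Use h = 6.62607015e-34 J·s, c = 2.99792458e8 m/s, 1 eV = 1.602176634e-19 J.
In SI units: λ = 130 cm = 1.3 m.
Apply p = h/λ: p = 5.097e-34 kg·m/s.
Converting to eV/c: p = 9.537e-7 eV/c ≈ 9.54e-7 eV/c.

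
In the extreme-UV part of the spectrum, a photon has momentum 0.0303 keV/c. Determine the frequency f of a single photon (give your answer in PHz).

7.33 PHz

First convert: p = 0.0303 keV/c = 1.6193e-26 kg·m/s.
Since f = pc/h for a photon, f = 7.327e15 Hz.
Converting to PHz: f = 7.327 PHz ≈ 7.33 PHz.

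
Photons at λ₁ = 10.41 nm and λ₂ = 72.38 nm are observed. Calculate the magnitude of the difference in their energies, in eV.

Using E = hc/λ: E₁ = 1.9082·10^-17 J, E₂ = 2.7445·10^-18 J.
|ΔE| = |1.9082·10^-17 − 2.7445·10^-18| = 1.63·10^-17 J = 102 eV.

102 eV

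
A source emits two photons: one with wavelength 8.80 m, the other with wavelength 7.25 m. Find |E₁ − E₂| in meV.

Using E = hc/λ: E₁ = 2.257e-26 J, E₂ = 2.740e-26 J.
|ΔE| = |2.257e-26 − 2.740e-26| = 4.83e-27 J = 3.01e-5 meV.

3.01e-5 meV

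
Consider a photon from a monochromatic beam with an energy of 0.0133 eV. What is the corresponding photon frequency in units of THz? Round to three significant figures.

Take h = 6.62607015 × 10^-34 J·s, 1 eV = 1.602176634 × 10^-19 J.
Convert to SI: E = 0.0133 eV = 2.1309 × 10^-21 J.
Since f = E/h for a photon, f = 3.216 × 10^12 Hz.
Converting to THz: f = 3.216 THz ≈ 3.22 THz.

3.22 THz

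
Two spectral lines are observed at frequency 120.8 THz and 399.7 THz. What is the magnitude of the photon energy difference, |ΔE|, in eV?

1.15 eV

Using E = hf: E₁ = 8.0043e-20 J, E₂ = 2.6484e-19 J.
|ΔE| = |8.0043e-20 − 2.6484e-19| = 1.85e-19 J = 1.15 eV.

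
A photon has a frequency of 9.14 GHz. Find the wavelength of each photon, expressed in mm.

32.8 mm

Take c = 2.99792458e8 m/s.
In SI units: f = 9.14 GHz = 9.14e9 Hz.
Since λ = c/f for a photon, λ = 0.03280 m.
Converting to mm: λ = 32.80 mm ≈ 32.8 mm.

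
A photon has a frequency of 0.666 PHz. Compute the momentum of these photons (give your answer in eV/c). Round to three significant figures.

2.75 eV/c

First convert: f = 0.666 PHz = 6.66e14 Hz.
The photon relation is p = hf/c, giving p = 1.472e-27 kg·m/s.
Converting to eV/c: p = 2.754 eV/c ≈ 2.75 eV/c.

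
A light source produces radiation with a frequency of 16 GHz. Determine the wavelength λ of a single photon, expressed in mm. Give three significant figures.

Convert to SI: f = 16 GHz = 1.6·10^10 Hz.
The photon relation is λ = c/f, giving λ = 0.01874 m.
Converting to mm: λ = 18.74 mm ≈ 18.7 mm.

18.7 mm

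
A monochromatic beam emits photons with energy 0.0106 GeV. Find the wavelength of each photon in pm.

0.117 pm

In SI units: E = 0.0106 GeV = 1.6983·10^-12 J.
For a photon λ = hc/E, so λ = 1.170·10^-13 m.
Converting to pm: λ = 0.1170 pm ≈ 0.117 pm.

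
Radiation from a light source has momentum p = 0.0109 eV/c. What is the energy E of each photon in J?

In SI units: p = 0.0109 eV/c = 5.8253e-30 kg·m/s.
For a photon E = pc, so E = 1.746e-21 J.
So E ≈ 1.75e-21 J.

1.75e-21 J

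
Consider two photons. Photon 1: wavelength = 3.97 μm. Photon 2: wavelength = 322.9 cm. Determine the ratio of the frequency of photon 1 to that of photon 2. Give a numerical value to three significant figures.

8.13 × 10^5

f_1 = 7.551 × 10^13 Hz (from wavelength = 3.97 μm, via f = c/λ).
f_2 = 9.284 × 10^7 Hz (from wavelength = 322.9 cm, via f = c/λ).
Ratio = 7.551 × 10^13 / 9.284 × 10^7 = 8.13 × 10^5.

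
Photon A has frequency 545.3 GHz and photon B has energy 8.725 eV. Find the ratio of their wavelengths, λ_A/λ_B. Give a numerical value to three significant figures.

λ_A = 5.498e-4 m (from frequency = 545.3 GHz, via λ = c/f).
λ_B = 1.421e-7 m (from energy = 8.725 eV, via λ = hc/E).
Ratio = 5.498e-4 / 1.421e-7 = 3870.

3870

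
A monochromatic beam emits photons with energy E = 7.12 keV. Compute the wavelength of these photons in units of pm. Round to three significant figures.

Use h = 6.62607015·10^-34 J·s, c = 2.99792458·10^8 m/s, 1 eV = 1.602176634·10^-19 J.
First convert: E = 7.12 keV = 1.1407·10^-15 J.
For a photon λ = hc/E, so λ = 1.741·10^-10 m.
Converting to pm: λ = 174.1 pm ≈ 174 pm.

174 pm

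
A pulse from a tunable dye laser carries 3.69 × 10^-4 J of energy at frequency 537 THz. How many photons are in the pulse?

1.04 × 10^15 photons

Per-photon energy: E = 3.558 × 10^-19 J (from frequency = 537 THz).
N = E_total / E_photon = 3.69 × 10^-4 J / 3.558 × 10^-19 J = 1.04 × 10^15.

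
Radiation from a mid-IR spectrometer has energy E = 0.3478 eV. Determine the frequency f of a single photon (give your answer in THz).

Convert to SI: E = 0.3478 eV = 5.5724e-20 J.
The photon relation is f = E/h, giving f = 8.410e13 Hz.
Converting to THz: f = 84.10 THz ≈ 84.1 THz.

84.1 THz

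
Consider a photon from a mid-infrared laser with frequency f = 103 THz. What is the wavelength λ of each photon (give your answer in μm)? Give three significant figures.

First convert: f = 103 THz = 1.03e14 Hz.
Apply λ = c/f: λ = 2.911e-6 m.
Converting to μm: λ = 2.911 μm ≈ 2.91 μm.

2.91 μm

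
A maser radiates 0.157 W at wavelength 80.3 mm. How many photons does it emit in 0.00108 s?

6.85 × 10^19 photons

Total energy: E_total = P·t = 0.157 × 0.00108 = 1.696 × 10^-4 J.
Per-photon energy: E = 2.474 × 10^-24 J.
N = E_total / E_photon = 6.85 × 10^19.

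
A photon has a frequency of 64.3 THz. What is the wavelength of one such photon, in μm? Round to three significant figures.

Take c = 2.99792458e8 m/s.
Convert to SI: f = 64.3 THz = 6.43e13 Hz.
Since λ = c/f for a photon, λ = 4.662e-6 m.
Converting to μm: λ = 4.662 μm ≈ 4.66 μm.

4.66 μm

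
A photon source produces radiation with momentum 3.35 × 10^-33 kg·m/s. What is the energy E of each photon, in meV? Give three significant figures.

Take c = 2.99792458 × 10^8 m/s, 1 eV = 1.602176634 × 10^-19 J.
Apply E = pc: E = 1.004 × 10^-24 J.
Converting to meV: E = 0.006268 meV ≈ 6.27 × 10^-3 meV.

6.27 × 10^-3 meV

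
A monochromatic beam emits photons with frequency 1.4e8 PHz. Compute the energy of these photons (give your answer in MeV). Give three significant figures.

579 MeV

(h = 6.62607015e-34 J·s, 1 eV = 1.602176634e-19 J.)
Convert to SI: f = 1.4e8 PHz = 1.4e23 Hz.
The photon relation is E = hf, giving E = 9.276e-11 J.
Converting to MeV: E = 579.0 MeV ≈ 579 MeV.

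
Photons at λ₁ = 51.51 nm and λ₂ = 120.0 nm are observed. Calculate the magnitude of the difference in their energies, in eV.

13.7 eV

Using E = hc/λ: E₁ = 3.8564e-18 J, E₂ = 1.6554e-18 J.
|ΔE| = |3.8564e-18 − 1.6554e-18| = 2.20e-18 J = 13.7 eV.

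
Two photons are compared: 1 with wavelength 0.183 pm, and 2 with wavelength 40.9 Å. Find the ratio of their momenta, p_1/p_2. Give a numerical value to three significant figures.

2.23 × 10^4

p_1 = 3.621 × 10^-21 kg·m/s (from wavelength = 0.183 pm, via p = h/λ).
p_2 = 1.620 × 10^-25 kg·m/s (from wavelength = 40.9 Å, via p = h/λ).
Ratio = 3.621 × 10^-21 / 1.620 × 10^-25 = 2.23 × 10^4.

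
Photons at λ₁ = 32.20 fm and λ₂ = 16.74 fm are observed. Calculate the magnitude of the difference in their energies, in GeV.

Using E = hc/λ: E₁ = 6.1691e-12 J, E₂ = 1.1866e-11 J.
|ΔE| = |6.1691e-12 − 1.1866e-11| = 5.70e-12 J = 0.0356 GeV.

0.0356 GeV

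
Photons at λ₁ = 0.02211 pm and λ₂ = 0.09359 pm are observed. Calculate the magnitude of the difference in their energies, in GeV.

0.0428 GeV

Using E = hc/λ: E₁ = 8.9844e-12 J, E₂ = 2.1225e-12 J.
|ΔE| = |8.9844e-12 − 2.1225e-12| = 6.86e-12 J = 0.0428 GeV.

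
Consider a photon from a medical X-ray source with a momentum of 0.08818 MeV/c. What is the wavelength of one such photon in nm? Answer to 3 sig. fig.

Use h = 6.62607015e-34 J·s, c = 2.99792458e8 m/s, 1 eV = 1.602176634e-19 J.
First convert: p = 0.08818 MeV/c = 4.7126e-23 kg·m/s.
The photon relation is λ = h/p, giving λ = 1.406e-11 m.
Converting to nm: λ = 0.01406 nm ≈ 0.0141 nm.

0.0141 nm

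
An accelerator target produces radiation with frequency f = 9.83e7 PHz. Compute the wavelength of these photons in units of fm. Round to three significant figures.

(c = 2.99792458e8 m/s.)
In SI units: f = 9.83e7 PHz = 9.83e22 Hz.
Apply λ = c/f: λ = 3.050e-15 m.
Converting to fm: λ = 3.050 fm ≈ 3.05 fm.

3.05 fm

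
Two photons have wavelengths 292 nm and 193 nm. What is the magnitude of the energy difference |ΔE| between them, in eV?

2.18 eV

Using E = hc/λ: E₁ = 6.803e-19 J, E₂ = 1.029e-18 J.
|ΔE| = |6.803e-19 − 1.029e-18| = 3.49e-19 J = 2.18 eV.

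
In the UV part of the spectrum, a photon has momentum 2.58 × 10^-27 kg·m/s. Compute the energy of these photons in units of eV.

4.83 eV

Apply E = pc: E = 7.735 × 10^-19 J.
Converting to eV: E = 4.828 eV ≈ 4.83 eV.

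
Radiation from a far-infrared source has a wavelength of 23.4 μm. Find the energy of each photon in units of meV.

(h = 6.62607015 × 10^-34 J·s, c = 2.99792458 × 10^8 m/s, 1 eV = 1.602176634 × 10^-19 J.)
In SI units: λ = 23.4 μm = 2.34 × 10^-5 m.
Apply E = hc/λ: E = 8.489 × 10^-21 J.
Converting to meV: E = 52.98 meV ≈ 53.0 meV.

53.0 meV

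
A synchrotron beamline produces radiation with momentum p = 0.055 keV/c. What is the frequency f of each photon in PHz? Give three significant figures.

Use h = 6.62607015 × 10^-34 J·s, c = 2.99792458 × 10^8 m/s, 1 eV = 1.602176634 × 10^-19 J.
In SI units: p = 0.055 keV/c = 2.9394 × 10^-26 kg·m/s.
The photon relation is f = pc/h, giving f = 1.330 × 10^16 Hz.
Converting to PHz: f = 13.30 PHz ≈ 13.3 PHz.

13.3 PHz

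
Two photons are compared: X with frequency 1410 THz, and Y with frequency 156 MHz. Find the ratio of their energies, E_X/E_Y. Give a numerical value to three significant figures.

9.04e6

E_X = 9.343e-19 J (from frequency = 1410 THz, via E = hf).
E_Y = 1.034e-25 J (from frequency = 156 MHz, via E = hf).
Ratio = 9.343e-19 / 1.034e-25 = 9.04e6.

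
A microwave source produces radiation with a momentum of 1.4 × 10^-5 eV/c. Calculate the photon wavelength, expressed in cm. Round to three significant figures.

8.86 cm

Use h = 6.62607015 × 10^-34 J·s, c = 2.99792458 × 10^8 m/s, 1 eV = 1.602176634 × 10^-19 J.
Convert to SI: p = 1.4 × 10^-5 eV/c = 7.4820 × 10^-33 kg·m/s.
Apply λ = h/p: λ = 0.08856 m.
Converting to cm: λ = 8.856 cm ≈ 8.86 cm.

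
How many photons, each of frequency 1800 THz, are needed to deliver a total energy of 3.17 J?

Per-photon energy: E = 1.193·10^-18 J (from frequency = 1800 THz).
N = E_total / E_photon = 3.17 J / 1.193·10^-18 J = 2.66·10^18.

2.66·10^18 photons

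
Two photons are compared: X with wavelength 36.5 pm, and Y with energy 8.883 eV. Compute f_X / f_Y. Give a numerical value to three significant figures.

3820

f_X = 8.213e18 Hz (from wavelength = 36.5 pm, via f = c/λ).
f_Y = 2.148e15 Hz (from energy = 8.883 eV, via f = E/h).
Ratio = 8.213e18 / 2.148e15 = 3820.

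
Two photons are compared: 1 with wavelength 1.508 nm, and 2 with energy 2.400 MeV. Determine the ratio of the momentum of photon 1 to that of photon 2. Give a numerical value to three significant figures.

3.43e-4

p_1 = 4.394e-25 kg·m/s (from wavelength = 1.508 nm, via p = h/λ).
p_2 = 1.283e-21 kg·m/s (from energy = 2.400 MeV, via p = E/c).
Ratio = 4.394e-25 / 1.283e-21 = 3.43e-4.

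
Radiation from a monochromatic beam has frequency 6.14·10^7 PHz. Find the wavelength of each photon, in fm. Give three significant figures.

Convert to SI: f = 6.14·10^7 PHz = 6.14·10^22 Hz.
Apply λ = c/f: λ = 4.883·10^-15 m.
Converting to fm: λ = 4.883 fm ≈ 4.88 fm.

4.88 fm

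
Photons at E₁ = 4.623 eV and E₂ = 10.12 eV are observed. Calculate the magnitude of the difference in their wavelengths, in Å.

1460 Å

Using λ = hc/E: λ₁ = 2.6819e-7 m, λ₂ = 1.2251e-7 m.
|Δλ| = |2.6819e-7 − 1.2251e-7| = 1.46e-7 m = 1460 Å.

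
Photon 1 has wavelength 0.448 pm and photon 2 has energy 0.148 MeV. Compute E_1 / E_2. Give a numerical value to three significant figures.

E_1 = 4.434 × 10^-13 J (from wavelength = 0.448 pm, via E = hc/λ).
E_2 = 2.371 × 10^-14 J (from energy = 0.148 MeV, via E given directly).
Ratio = 4.434 × 10^-13 / 2.371 × 10^-14 = 18.7.

18.7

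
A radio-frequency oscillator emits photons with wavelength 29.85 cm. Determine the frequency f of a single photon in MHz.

(c = 2.99792458 × 10^8 m/s.)
In SI units: λ = 29.85 cm = 0.2985 m.
Since f = c/λ for a photon, f = 1.004 × 10^9 Hz.
Converting to MHz: f = 1004 MHz ≈ 1000 MHz.

1000 MHz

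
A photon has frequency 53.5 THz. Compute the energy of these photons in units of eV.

Take h = 6.62607015e-34 J·s, 1 eV = 1.602176634e-19 J.
First convert: f = 53.5 THz = 5.35e13 Hz.
The photon relation is E = hf, giving E = 3.545e-20 J.
Converting to eV: E = 0.2213 eV ≈ 0.221 eV.

0.221 eV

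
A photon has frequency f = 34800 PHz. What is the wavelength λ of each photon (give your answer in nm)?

First convert: f = 34800 PHz = 3.48 × 10^19 Hz.
For a photon λ = c/f, so λ = 8.615 × 10^-12 m.
Converting to nm: λ = 0.008615 nm ≈ 8.61 × 10^-3 nm.

8.61 × 10^-3 nm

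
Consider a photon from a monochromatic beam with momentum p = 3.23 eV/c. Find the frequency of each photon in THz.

Convert to SI: p = 3.23 eV/c = 1.7262e-27 kg·m/s.
Since f = pc/h for a photon, f = 7.810e14 Hz.
Converting to THz: f = 781.0 THz ≈ 781 THz.

781 THz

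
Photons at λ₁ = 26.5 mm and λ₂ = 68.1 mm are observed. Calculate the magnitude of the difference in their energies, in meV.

Using E = hc/λ: E₁ = 7.496e-24 J, E₂ = 2.917e-24 J.
|ΔE| = |7.496e-24 − 2.917e-24| = 4.58e-24 J = 0.0286 meV.

0.0286 meV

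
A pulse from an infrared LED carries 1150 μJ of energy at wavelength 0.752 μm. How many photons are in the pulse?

Per-photon energy: E = 2.642·10^-19 J (from wavelength = 0.752 μm).
N = E_total / E_photon = 0.00115 J / 2.642·10^-19 J = 4.35·10^15.

4.35·10^15 photons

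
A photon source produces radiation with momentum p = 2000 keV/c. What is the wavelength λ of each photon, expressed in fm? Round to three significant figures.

620 fm

Convert to SI: p = 2000 keV/c = 1.0689 × 10^-21 kg·m/s.
The photon relation is λ = h/p, giving λ = 6.199 × 10^-13 m.
Converting to fm: λ = 619.9 fm ≈ 620 fm.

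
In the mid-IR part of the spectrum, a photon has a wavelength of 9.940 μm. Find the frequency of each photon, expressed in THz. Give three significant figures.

(c = 2.99792458 × 10^8 m/s.)
First convert: λ = 9.940 μm = 9.940 × 10^-6 m.
For a photon f = c/λ, so f = 3.016 × 10^13 Hz.
Converting to THz: f = 30.16 THz ≈ 30.2 THz.

30.2 THz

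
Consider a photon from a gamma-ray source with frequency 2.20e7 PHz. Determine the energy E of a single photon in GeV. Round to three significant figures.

First convert: f = 2.20e7 PHz = 2.20e22 Hz.
For a photon E = hf, so E = 1.458e-11 J.
Converting to GeV: E = 0.09098 GeV ≈ 0.0910 GeV.

0.0910 GeV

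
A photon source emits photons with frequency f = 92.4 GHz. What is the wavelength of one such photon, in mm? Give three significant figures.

First convert: f = 92.4 GHz = 9.24 × 10^10 Hz.
Since λ = c/f for a photon, λ = 0.003245 m.
Converting to mm: λ = 3.245 mm ≈ 3.24 mm.

3.24 mm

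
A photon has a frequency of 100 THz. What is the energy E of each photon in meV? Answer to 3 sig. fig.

Use h = 6.62607015 × 10^-34 J·s, 1 eV = 1.602176634 × 10^-19 J.
In SI units: f = 100 THz = 1.0 × 10^14 Hz.
Since E = hf for a photon, E = 6.626 × 10^-20 J.
Converting to meV: E = 413.6 meV ≈ 414 meV.

414 meV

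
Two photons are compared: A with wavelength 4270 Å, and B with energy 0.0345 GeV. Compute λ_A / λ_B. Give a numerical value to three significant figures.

λ_A = 4.270e-7 m (from wavelength = 4270 Å, via λ given directly).
λ_B = 3.594e-14 m (from energy = 0.0345 GeV, via λ = hc/E).
Ratio = 4.270e-7 / 3.594e-14 = 1.19e7.

1.19e7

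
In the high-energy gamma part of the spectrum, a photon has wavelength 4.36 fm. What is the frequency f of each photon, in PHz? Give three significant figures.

(c = 2.99792458·10^8 m/s.)
Convert to SI: λ = 4.36 fm = 4.36·10^-15 m.
For a photon f = c/λ, so f = 6.876·10^22 Hz.
Converting to PHz: f = 6.876·10^7 PHz ≈ 6.88·10^7 PHz.

6.88·10^7 PHz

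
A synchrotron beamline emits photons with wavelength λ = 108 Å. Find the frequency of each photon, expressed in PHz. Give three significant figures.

Convert to SI: λ = 108 Å = 1.08 × 10^-8 m.
Apply f = c/λ: f = 2.776 × 10^16 Hz.
Converting to PHz: f = 27.76 PHz ≈ 27.8 PHz.

27.8 PHz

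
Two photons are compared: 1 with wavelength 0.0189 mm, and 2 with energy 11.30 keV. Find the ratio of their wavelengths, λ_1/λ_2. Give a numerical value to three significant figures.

λ_1 = 1.890e-5 m (from wavelength = 0.0189 mm, via λ given directly).
λ_2 = 1.097e-10 m (from energy = 11.30 keV, via λ = hc/E).
Ratio = 1.890e-5 / 1.097e-10 = 1.72e5.

1.72e5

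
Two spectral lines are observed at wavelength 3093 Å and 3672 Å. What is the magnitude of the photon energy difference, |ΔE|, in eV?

0.632 eV

Using E = hc/λ: E₁ = 6.4224 × 10^-19 J, E₂ = 5.4097 × 10^-19 J.
|ΔE| = |6.4224 × 10^-19 − 5.4097 × 10^-19| = 1.01 × 10^-19 J = 0.632 eV.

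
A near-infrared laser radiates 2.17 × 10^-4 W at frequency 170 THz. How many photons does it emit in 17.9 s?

Total energy: E_total = P·t = 2.17 × 10^-4 × 17.9 = 0.003884 J.
Per-photon energy: E = 1.126 × 10^-19 J.
N = E_total / E_photon = 3.45 × 10^16.

3.45 × 10^16 photons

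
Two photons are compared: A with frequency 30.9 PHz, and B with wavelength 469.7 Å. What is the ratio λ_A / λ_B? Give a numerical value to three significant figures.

0.207

λ_A = 9.702e-9 m (from frequency = 30.9 PHz, via λ = c/f).
λ_B = 4.697e-8 m (from wavelength = 469.7 Å, via λ given directly).
Ratio = 9.702e-9 / 4.697e-8 = 0.207.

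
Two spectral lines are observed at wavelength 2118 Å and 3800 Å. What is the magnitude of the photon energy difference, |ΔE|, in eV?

2.59 eV

Using E = hc/λ: E₁ = 9.3789·10^-19 J, E₂ = 5.2275·10^-19 J.
|ΔE| = |9.3789·10^-19 − 5.2275·10^-19| = 4.15·10^-19 J = 2.59 eV.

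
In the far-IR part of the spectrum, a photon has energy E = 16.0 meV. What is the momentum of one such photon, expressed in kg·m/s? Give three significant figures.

8.55 × 10^-30 kg·m/s

Take c = 2.99792458 × 10^8 m/s, 1 eV = 1.602176634 × 10^-19 J.
In SI units: E = 16.0 meV = 2.5635 × 10^-21 J.
Apply p = E/c: p = 8.551 × 10^-30 kg·m/s.
So p ≈ 8.55 × 10^-30 kg·m/s.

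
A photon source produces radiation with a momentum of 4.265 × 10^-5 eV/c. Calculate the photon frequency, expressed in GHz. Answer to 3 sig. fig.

Take h = 6.62607015 × 10^-34 J·s, c = 2.99792458 × 10^8 m/s, 1 eV = 1.602176634 × 10^-19 J.
In SI units: p = 4.265 × 10^-5 eV/c = 2.2793 × 10^-32 kg·m/s.
For a photon f = pc/h, so f = 1.031 × 10^10 Hz.
Converting to GHz: f = 10.31 GHz ≈ 10.3 GHz.

10.3 GHz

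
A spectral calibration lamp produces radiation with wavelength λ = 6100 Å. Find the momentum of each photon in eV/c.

2.03 eV/c

(h = 6.62607015e-34 J·s, c = 2.99792458e8 m/s, 1 eV = 1.602176634e-19 J.)
Convert to SI: λ = 6100 Å = 6.10e-7 m.
The photon relation is p = h/λ, giving p = 1.086e-27 kg·m/s.
Converting to eV/c: p = 2.033 eV/c ≈ 2.03 eV/c.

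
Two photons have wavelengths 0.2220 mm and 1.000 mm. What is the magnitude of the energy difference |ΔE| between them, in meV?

4.35 meV

Using E = hc/λ: E₁ = 8.9480 × 10^-22 J, E₂ = 1.9864 × 10^-22 J.
|ΔE| = |8.9480 × 10^-22 − 1.9864 × 10^-22| = 6.96 × 10^-22 J = 4.35 meV.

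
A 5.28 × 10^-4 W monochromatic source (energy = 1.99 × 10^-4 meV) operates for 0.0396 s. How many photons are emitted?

6.56 × 10^20 photons

Total energy: E_total = P·t = 5.28 × 10^-4 × 0.0396 = 2.091 × 10^-5 J.
Per-photon energy: E = 3.188 × 10^-26 J.
N = E_total / E_photon = 6.56 × 10^20.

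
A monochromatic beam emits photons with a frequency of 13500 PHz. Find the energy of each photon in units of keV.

Take h = 6.62607015e-34 J·s, 1 eV = 1.602176634e-19 J.
First convert: f = 13500 PHz = 1.35e19 Hz.
Apply E = hf: E = 8.945e-15 J.
Converting to keV: E = 55.83 keV ≈ 55.8 keV.

55.8 keV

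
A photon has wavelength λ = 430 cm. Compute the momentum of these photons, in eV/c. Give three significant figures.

(h = 6.62607015 × 10^-34 J·s, c = 2.99792458 × 10^8 m/s, 1 eV = 1.602176634 × 10^-19 J.)
Convert to SI: λ = 430 cm = 4.30 m.
Since p = h/λ for a photon, p = 1.541 × 10^-34 kg·m/s.
Converting to eV/c: p = 2.883 × 10^-7 eV/c ≈ 2.88 × 10^-7 eV/c.

2.88 × 10^-7 eV/c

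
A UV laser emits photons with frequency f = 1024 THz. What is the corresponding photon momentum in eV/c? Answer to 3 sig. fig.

4.23 eV/c

Use h = 6.62607015 × 10^-34 J·s, c = 2.99792458 × 10^8 m/s, 1 eV = 1.602176634 × 10^-19 J.
In SI units: f = 1024 THz = 1.024 × 10^15 Hz.
For a photon p = hf/c, so p = 2.263 × 10^-27 kg·m/s.
Converting to eV/c: p = 4.235 eV/c ≈ 4.23 eV/c.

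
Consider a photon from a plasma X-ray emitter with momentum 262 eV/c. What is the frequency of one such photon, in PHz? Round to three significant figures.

Convert to SI: p = 262 eV/c = 1.4002e-25 kg·m/s.
Since f = pc/h for a photon, f = 6.335e16 Hz.
Converting to PHz: f = 63.35 PHz ≈ 63.4 PHz.

63.4 PHz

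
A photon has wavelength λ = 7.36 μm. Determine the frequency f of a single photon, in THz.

40.7 THz

Take c = 2.99792458 × 10^8 m/s.
Convert to SI: λ = 7.36 μm = 7.36 × 10^-6 m.
Since f = c/λ for a photon, f = 4.073 × 10^13 Hz.
Converting to THz: f = 40.73 THz ≈ 40.7 THz.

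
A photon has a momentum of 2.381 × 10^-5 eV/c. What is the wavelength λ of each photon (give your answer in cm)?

5.21 cm

Use h = 6.62607015 × 10^-34 J·s, c = 2.99792458 × 10^8 m/s, 1 eV = 1.602176634 × 10^-19 J.
In SI units: p = 2.381 × 10^-5 eV/c = 1.2725 × 10^-32 kg·m/s.
For a photon λ = h/p, so λ = 0.05207 m.
Converting to cm: λ = 5.207 cm ≈ 5.21 cm.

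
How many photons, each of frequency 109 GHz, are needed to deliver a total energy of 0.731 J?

1.01·10^22 photons

Per-photon energy: E = 7.222·10^-23 J (from frequency = 109 GHz).
N = E_total / E_photon = 0.731 J / 7.222·10^-23 J = 1.01·10^22.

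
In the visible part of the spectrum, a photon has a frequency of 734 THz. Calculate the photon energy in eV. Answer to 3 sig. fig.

3.04 eV

Use h = 6.62607015·10^-34 J·s, 1 eV = 1.602176634·10^-19 J.
In SI units: f = 734 THz = 7.34·10^14 Hz.
Since E = hf for a photon, E = 4.864·10^-19 J.
Converting to eV: E = 3.036 eV ≈ 3.04 eV.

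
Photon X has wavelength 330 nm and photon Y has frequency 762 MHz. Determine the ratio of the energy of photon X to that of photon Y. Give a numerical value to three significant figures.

1.19 × 10^6

E_X = 6.020 × 10^-19 J (from wavelength = 330 nm, via E = hc/λ).
E_Y = 5.049 × 10^-25 J (from frequency = 762 MHz, via E = hf).
Ratio = 6.020 × 10^-19 / 5.049 × 10^-25 = 1.19 × 10^6.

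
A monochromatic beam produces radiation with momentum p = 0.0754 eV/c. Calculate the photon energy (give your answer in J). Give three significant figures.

Convert to SI: p = 0.0754 eV/c = 4.0296·10^-29 kg·m/s.
For a photon E = pc, so E = 1.208·10^-20 J.
So E ≈ 1.21·10^-20 J.

1.21·10^-20 J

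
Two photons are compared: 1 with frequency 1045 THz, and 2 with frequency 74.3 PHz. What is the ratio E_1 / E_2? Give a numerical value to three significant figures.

E_1 = 6.924·10^-19 J (from frequency = 1045 THz, via E = hf).
E_2 = 4.923·10^-17 J (from frequency = 74.3 PHz, via E = hf).
Ratio = 6.924·10^-19 / 4.923·10^-17 = 0.0141.

0.0141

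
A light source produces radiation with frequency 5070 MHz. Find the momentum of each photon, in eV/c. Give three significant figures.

Convert to SI: f = 5070 MHz = 5.07e9 Hz.
Apply p = hf/c: p = 1.121e-32 kg·m/s.
Converting to eV/c: p = 2.097e-5 eV/c ≈ 2.10e-5 eV/c.

2.10e-5 eV/c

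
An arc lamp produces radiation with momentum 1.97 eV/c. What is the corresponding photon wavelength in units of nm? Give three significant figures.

629 nm

Convert to SI: p = 1.97 eV/c = 1.0528e-27 kg·m/s.
Since λ = h/p for a photon, λ = 6.294e-7 m.
Converting to nm: λ = 629.4 nm ≈ 629 nm.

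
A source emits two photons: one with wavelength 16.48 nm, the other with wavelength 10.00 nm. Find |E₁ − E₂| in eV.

Using E = hc/λ: E₁ = 1.2054e-17 J, E₂ = 1.9864e-17 J.
|ΔE| = |1.2054e-17 − 1.9864e-17| = 7.81e-18 J = 48.8 eV.

48.8 eV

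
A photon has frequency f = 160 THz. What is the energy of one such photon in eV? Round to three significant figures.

0.662 eV

Take h = 6.62607015 × 10^-34 J·s, 1 eV = 1.602176634 × 10^-19 J.
First convert: f = 160 THz = 1.6 × 10^14 Hz.
Since E = hf for a photon, E = 1.060 × 10^-19 J.
Converting to eV: E = 0.6617 eV ≈ 0.662 eV.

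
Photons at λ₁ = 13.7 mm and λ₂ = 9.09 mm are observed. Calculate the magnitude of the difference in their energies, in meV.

0.0459 meV

Using E = hc/λ: E₁ = 1.450e-23 J, E₂ = 2.185e-23 J.
|ΔE| = |1.450e-23 − 2.185e-23| = 7.35e-24 J = 0.0459 meV.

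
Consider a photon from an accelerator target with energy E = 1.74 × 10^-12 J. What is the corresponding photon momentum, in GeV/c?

0.0109 GeV/c

(c = 2.99792458 × 10^8 m/s, 1 eV = 1.602176634 × 10^-19 J.)
Apply p = E/c: p = 5.804 × 10^-21 kg·m/s.
Converting to GeV/c: p = 0.01086 GeV/c ≈ 0.0109 GeV/c.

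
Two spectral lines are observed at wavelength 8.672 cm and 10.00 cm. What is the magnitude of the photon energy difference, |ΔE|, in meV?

Using E = hc/λ: E₁ = 2.2906e-24 J, E₂ = 1.9864e-24 J.
|ΔE| = |2.2906e-24 − 1.9864e-24| = 3.04e-25 J = 1.90e-3 meV.

1.90e-3 meV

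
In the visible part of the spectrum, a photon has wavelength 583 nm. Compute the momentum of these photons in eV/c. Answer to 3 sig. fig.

In SI units: λ = 583 nm = 5.83 × 10^-7 m.
Apply p = h/λ: p = 1.137 × 10^-27 kg·m/s.
Converting to eV/c: p = 2.127 eV/c ≈ 2.13 eV/c.

2.13 eV/c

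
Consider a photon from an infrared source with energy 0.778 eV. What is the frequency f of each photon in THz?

188 THz

Convert to SI: E = 0.778 eV = 1.2465 × 10^-19 J.
The photon relation is f = E/h, giving f = 1.881 × 10^14 Hz.
Converting to THz: f = 188.1 THz ≈ 188 THz.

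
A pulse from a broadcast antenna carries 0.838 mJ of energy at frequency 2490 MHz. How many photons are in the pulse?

Per-photon energy: E = 1.650·10^-24 J (from frequency = 2490 MHz).
N = E_total / E_photon = 8.38·10^-4 J / 1.650·10^-24 J = 5.08·10^20.

5.08·10^20 photons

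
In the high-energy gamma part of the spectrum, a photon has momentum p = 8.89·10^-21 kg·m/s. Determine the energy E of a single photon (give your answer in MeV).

Take c = 2.99792458·10^8 m/s, 1 eV = 1.602176634·10^-19 J.
For a photon E = pc, so E = 2.665·10^-12 J.
Converting to MeV: E = 16.63 MeV ≈ 16.6 MeV.

16.6 MeV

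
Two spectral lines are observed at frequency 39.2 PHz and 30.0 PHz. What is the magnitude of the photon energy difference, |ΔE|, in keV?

Using E = hf: E₁ = 2.597 × 10^-17 J, E₂ = 1.988 × 10^-17 J.
|ΔE| = |2.597 × 10^-17 − 1.988 × 10^-17| = 6.10 × 10^-18 J = 0.0380 keV.

0.0380 keV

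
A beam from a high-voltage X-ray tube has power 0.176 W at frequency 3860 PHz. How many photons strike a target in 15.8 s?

1.09 × 10^15 photons

Total energy: E_total = P·t = 0.176 × 15.8 = 2.781 J.
Per-photon energy: E = 2.558 × 10^-15 J.
N = E_total / E_photon = 1.09 × 10^15.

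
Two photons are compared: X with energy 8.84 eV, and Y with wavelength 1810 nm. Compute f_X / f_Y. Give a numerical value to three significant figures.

12.9

f_X = 2.138 × 10^15 Hz (from energy = 8.84 eV, via f = E/h).
f_Y = 1.656 × 10^14 Hz (from wavelength = 1810 nm, via f = c/λ).
Ratio = 2.138 × 10^15 / 1.656 × 10^14 = 12.9.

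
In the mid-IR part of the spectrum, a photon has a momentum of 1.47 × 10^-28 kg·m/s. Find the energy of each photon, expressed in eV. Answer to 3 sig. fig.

The photon relation is E = pc, giving E = 4.407 × 10^-20 J.
Converting to eV: E = 0.2751 eV ≈ 0.275 eV.

0.275 eV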